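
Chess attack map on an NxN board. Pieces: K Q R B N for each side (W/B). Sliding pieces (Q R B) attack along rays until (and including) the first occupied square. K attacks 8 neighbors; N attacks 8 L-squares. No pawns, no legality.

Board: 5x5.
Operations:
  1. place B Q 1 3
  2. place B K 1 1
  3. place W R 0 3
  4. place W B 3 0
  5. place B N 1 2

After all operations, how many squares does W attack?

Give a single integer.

Op 1: place BQ@(1,3)
Op 2: place BK@(1,1)
Op 3: place WR@(0,3)
Op 4: place WB@(3,0)
Op 5: place BN@(1,2)
Per-piece attacks for W:
  WR@(0,3): attacks (0,4) (0,2) (0,1) (0,0) (1,3) [ray(1,0) blocked at (1,3)]
  WB@(3,0): attacks (4,1) (2,1) (1,2) [ray(-1,1) blocked at (1,2)]
Union (8 distinct): (0,0) (0,1) (0,2) (0,4) (1,2) (1,3) (2,1) (4,1)

Answer: 8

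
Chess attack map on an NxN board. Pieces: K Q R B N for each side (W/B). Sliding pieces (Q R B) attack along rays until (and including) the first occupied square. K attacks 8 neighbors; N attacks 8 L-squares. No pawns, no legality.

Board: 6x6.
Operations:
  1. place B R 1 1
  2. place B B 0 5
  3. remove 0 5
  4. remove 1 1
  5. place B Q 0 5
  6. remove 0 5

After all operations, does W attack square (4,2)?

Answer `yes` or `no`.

Op 1: place BR@(1,1)
Op 2: place BB@(0,5)
Op 3: remove (0,5)
Op 4: remove (1,1)
Op 5: place BQ@(0,5)
Op 6: remove (0,5)
Per-piece attacks for W:
W attacks (4,2): no

Answer: no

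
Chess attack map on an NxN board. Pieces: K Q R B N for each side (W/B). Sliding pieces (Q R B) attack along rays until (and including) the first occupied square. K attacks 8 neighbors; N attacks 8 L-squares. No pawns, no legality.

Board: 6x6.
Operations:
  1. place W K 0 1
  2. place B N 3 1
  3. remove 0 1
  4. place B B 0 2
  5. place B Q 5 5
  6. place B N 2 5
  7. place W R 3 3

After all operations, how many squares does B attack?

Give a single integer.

Answer: 19

Derivation:
Op 1: place WK@(0,1)
Op 2: place BN@(3,1)
Op 3: remove (0,1)
Op 4: place BB@(0,2)
Op 5: place BQ@(5,5)
Op 6: place BN@(2,5)
Op 7: place WR@(3,3)
Per-piece attacks for B:
  BB@(0,2): attacks (1,3) (2,4) (3,5) (1,1) (2,0)
  BN@(2,5): attacks (3,3) (4,4) (1,3) (0,4)
  BN@(3,1): attacks (4,3) (5,2) (2,3) (1,2) (5,0) (1,0)
  BQ@(5,5): attacks (5,4) (5,3) (5,2) (5,1) (5,0) (4,5) (3,5) (2,5) (4,4) (3,3) [ray(-1,0) blocked at (2,5); ray(-1,-1) blocked at (3,3)]
Union (19 distinct): (0,4) (1,0) (1,1) (1,2) (1,3) (2,0) (2,3) (2,4) (2,5) (3,3) (3,5) (4,3) (4,4) (4,5) (5,0) (5,1) (5,2) (5,3) (5,4)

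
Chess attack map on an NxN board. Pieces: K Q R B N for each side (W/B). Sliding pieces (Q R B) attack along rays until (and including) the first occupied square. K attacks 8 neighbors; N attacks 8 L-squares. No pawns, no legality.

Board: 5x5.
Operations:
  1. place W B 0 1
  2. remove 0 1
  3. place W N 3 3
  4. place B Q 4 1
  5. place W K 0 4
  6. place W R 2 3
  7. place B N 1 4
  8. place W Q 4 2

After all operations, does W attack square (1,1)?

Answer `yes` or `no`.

Op 1: place WB@(0,1)
Op 2: remove (0,1)
Op 3: place WN@(3,3)
Op 4: place BQ@(4,1)
Op 5: place WK@(0,4)
Op 6: place WR@(2,3)
Op 7: place BN@(1,4)
Op 8: place WQ@(4,2)
Per-piece attacks for W:
  WK@(0,4): attacks (0,3) (1,4) (1,3)
  WR@(2,3): attacks (2,4) (2,2) (2,1) (2,0) (3,3) (1,3) (0,3) [ray(1,0) blocked at (3,3)]
  WN@(3,3): attacks (1,4) (4,1) (2,1) (1,2)
  WQ@(4,2): attacks (4,3) (4,4) (4,1) (3,2) (2,2) (1,2) (0,2) (3,3) (3,1) (2,0) [ray(0,-1) blocked at (4,1); ray(-1,1) blocked at (3,3)]
W attacks (1,1): no

Answer: no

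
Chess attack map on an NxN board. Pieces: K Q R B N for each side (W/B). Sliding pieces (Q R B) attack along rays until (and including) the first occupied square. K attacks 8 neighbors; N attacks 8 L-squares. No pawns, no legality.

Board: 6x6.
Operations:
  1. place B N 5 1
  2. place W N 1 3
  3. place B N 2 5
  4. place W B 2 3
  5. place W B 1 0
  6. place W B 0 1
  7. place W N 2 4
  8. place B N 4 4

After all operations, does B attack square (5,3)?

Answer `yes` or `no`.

Answer: no

Derivation:
Op 1: place BN@(5,1)
Op 2: place WN@(1,3)
Op 3: place BN@(2,5)
Op 4: place WB@(2,3)
Op 5: place WB@(1,0)
Op 6: place WB@(0,1)
Op 7: place WN@(2,4)
Op 8: place BN@(4,4)
Per-piece attacks for B:
  BN@(2,5): attacks (3,3) (4,4) (1,3) (0,4)
  BN@(4,4): attacks (2,5) (5,2) (3,2) (2,3)
  BN@(5,1): attacks (4,3) (3,2) (3,0)
B attacks (5,3): no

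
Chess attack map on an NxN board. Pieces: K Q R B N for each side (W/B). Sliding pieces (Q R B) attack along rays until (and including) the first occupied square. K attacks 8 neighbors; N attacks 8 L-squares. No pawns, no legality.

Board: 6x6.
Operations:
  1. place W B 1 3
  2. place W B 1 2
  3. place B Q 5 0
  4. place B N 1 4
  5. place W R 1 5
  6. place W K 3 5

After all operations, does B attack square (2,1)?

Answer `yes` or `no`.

Answer: no

Derivation:
Op 1: place WB@(1,3)
Op 2: place WB@(1,2)
Op 3: place BQ@(5,0)
Op 4: place BN@(1,4)
Op 5: place WR@(1,5)
Op 6: place WK@(3,5)
Per-piece attacks for B:
  BN@(1,4): attacks (3,5) (2,2) (3,3) (0,2)
  BQ@(5,0): attacks (5,1) (5,2) (5,3) (5,4) (5,5) (4,0) (3,0) (2,0) (1,0) (0,0) (4,1) (3,2) (2,3) (1,4) [ray(-1,1) blocked at (1,4)]
B attacks (2,1): no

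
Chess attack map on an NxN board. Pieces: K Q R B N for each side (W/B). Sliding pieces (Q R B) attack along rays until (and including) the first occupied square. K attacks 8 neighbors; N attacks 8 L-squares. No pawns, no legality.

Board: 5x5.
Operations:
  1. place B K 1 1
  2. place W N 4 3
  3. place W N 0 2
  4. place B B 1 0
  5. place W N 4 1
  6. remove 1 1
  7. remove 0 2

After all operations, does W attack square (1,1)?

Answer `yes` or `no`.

Answer: no

Derivation:
Op 1: place BK@(1,1)
Op 2: place WN@(4,3)
Op 3: place WN@(0,2)
Op 4: place BB@(1,0)
Op 5: place WN@(4,1)
Op 6: remove (1,1)
Op 7: remove (0,2)
Per-piece attacks for W:
  WN@(4,1): attacks (3,3) (2,2) (2,0)
  WN@(4,3): attacks (2,4) (3,1) (2,2)
W attacks (1,1): no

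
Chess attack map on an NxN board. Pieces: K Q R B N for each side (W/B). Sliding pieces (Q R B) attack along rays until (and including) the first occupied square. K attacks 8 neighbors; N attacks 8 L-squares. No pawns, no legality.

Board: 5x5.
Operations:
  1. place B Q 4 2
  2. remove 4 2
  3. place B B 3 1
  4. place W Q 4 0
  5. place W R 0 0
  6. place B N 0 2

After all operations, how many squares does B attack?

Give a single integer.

Answer: 10

Derivation:
Op 1: place BQ@(4,2)
Op 2: remove (4,2)
Op 3: place BB@(3,1)
Op 4: place WQ@(4,0)
Op 5: place WR@(0,0)
Op 6: place BN@(0,2)
Per-piece attacks for B:
  BN@(0,2): attacks (1,4) (2,3) (1,0) (2,1)
  BB@(3,1): attacks (4,2) (4,0) (2,2) (1,3) (0,4) (2,0) [ray(1,-1) blocked at (4,0)]
Union (10 distinct): (0,4) (1,0) (1,3) (1,4) (2,0) (2,1) (2,2) (2,3) (4,0) (4,2)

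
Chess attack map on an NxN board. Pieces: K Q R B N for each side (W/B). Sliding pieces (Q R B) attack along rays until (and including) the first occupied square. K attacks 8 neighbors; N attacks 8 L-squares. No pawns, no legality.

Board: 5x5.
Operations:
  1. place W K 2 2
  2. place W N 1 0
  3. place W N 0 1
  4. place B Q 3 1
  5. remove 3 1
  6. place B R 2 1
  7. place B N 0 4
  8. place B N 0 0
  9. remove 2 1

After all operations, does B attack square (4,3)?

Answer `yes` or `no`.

Op 1: place WK@(2,2)
Op 2: place WN@(1,0)
Op 3: place WN@(0,1)
Op 4: place BQ@(3,1)
Op 5: remove (3,1)
Op 6: place BR@(2,1)
Op 7: place BN@(0,4)
Op 8: place BN@(0,0)
Op 9: remove (2,1)
Per-piece attacks for B:
  BN@(0,0): attacks (1,2) (2,1)
  BN@(0,4): attacks (1,2) (2,3)
B attacks (4,3): no

Answer: no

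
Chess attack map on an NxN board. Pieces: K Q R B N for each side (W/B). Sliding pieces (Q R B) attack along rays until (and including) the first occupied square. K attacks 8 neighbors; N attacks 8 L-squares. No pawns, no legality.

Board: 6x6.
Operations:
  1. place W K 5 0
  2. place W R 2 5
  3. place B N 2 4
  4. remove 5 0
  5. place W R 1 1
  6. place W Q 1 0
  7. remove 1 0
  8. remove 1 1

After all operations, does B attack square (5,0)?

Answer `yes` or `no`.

Answer: no

Derivation:
Op 1: place WK@(5,0)
Op 2: place WR@(2,5)
Op 3: place BN@(2,4)
Op 4: remove (5,0)
Op 5: place WR@(1,1)
Op 6: place WQ@(1,0)
Op 7: remove (1,0)
Op 8: remove (1,1)
Per-piece attacks for B:
  BN@(2,4): attacks (4,5) (0,5) (3,2) (4,3) (1,2) (0,3)
B attacks (5,0): no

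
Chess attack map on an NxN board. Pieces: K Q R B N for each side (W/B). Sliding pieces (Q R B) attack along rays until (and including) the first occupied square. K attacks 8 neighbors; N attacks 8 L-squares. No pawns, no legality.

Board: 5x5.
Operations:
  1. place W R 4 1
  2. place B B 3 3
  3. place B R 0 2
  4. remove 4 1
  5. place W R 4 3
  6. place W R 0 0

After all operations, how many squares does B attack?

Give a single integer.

Answer: 11

Derivation:
Op 1: place WR@(4,1)
Op 2: place BB@(3,3)
Op 3: place BR@(0,2)
Op 4: remove (4,1)
Op 5: place WR@(4,3)
Op 6: place WR@(0,0)
Per-piece attacks for B:
  BR@(0,2): attacks (0,3) (0,4) (0,1) (0,0) (1,2) (2,2) (3,2) (4,2) [ray(0,-1) blocked at (0,0)]
  BB@(3,3): attacks (4,4) (4,2) (2,4) (2,2) (1,1) (0,0) [ray(-1,-1) blocked at (0,0)]
Union (11 distinct): (0,0) (0,1) (0,3) (0,4) (1,1) (1,2) (2,2) (2,4) (3,2) (4,2) (4,4)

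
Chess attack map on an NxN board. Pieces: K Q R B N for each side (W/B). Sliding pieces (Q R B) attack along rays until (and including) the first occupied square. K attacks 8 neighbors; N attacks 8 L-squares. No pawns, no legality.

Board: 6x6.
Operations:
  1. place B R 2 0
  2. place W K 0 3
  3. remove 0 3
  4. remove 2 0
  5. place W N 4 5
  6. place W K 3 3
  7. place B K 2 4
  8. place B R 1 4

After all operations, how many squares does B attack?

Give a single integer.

Op 1: place BR@(2,0)
Op 2: place WK@(0,3)
Op 3: remove (0,3)
Op 4: remove (2,0)
Op 5: place WN@(4,5)
Op 6: place WK@(3,3)
Op 7: place BK@(2,4)
Op 8: place BR@(1,4)
Per-piece attacks for B:
  BR@(1,4): attacks (1,5) (1,3) (1,2) (1,1) (1,0) (2,4) (0,4) [ray(1,0) blocked at (2,4)]
  BK@(2,4): attacks (2,5) (2,3) (3,4) (1,4) (3,5) (3,3) (1,5) (1,3)
Union (13 distinct): (0,4) (1,0) (1,1) (1,2) (1,3) (1,4) (1,5) (2,3) (2,4) (2,5) (3,3) (3,4) (3,5)

Answer: 13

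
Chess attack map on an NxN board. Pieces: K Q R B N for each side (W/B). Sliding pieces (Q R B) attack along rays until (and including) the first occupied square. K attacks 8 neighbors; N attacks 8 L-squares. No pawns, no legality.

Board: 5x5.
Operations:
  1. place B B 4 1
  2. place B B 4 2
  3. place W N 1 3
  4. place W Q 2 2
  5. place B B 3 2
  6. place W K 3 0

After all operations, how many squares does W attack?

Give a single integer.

Op 1: place BB@(4,1)
Op 2: place BB@(4,2)
Op 3: place WN@(1,3)
Op 4: place WQ@(2,2)
Op 5: place BB@(3,2)
Op 6: place WK@(3,0)
Per-piece attacks for W:
  WN@(1,3): attacks (3,4) (2,1) (3,2) (0,1)
  WQ@(2,2): attacks (2,3) (2,4) (2,1) (2,0) (3,2) (1,2) (0,2) (3,3) (4,4) (3,1) (4,0) (1,3) (1,1) (0,0) [ray(1,0) blocked at (3,2); ray(-1,1) blocked at (1,3)]
  WK@(3,0): attacks (3,1) (4,0) (2,0) (4,1) (2,1)
Union (17 distinct): (0,0) (0,1) (0,2) (1,1) (1,2) (1,3) (2,0) (2,1) (2,3) (2,4) (3,1) (3,2) (3,3) (3,4) (4,0) (4,1) (4,4)

Answer: 17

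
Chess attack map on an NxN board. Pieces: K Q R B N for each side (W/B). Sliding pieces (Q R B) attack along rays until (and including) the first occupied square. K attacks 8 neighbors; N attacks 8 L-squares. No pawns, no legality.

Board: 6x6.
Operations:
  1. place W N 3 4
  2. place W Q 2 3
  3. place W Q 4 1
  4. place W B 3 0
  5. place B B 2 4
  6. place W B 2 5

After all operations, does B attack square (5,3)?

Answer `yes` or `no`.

Answer: no

Derivation:
Op 1: place WN@(3,4)
Op 2: place WQ@(2,3)
Op 3: place WQ@(4,1)
Op 4: place WB@(3,0)
Op 5: place BB@(2,4)
Op 6: place WB@(2,5)
Per-piece attacks for B:
  BB@(2,4): attacks (3,5) (3,3) (4,2) (5,1) (1,5) (1,3) (0,2)
B attacks (5,3): no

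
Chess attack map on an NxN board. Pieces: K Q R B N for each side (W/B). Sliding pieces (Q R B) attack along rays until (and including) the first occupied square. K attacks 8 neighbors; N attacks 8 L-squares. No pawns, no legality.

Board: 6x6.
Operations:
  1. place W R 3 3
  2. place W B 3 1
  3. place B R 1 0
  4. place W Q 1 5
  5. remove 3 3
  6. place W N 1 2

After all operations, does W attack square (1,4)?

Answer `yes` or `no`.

Op 1: place WR@(3,3)
Op 2: place WB@(3,1)
Op 3: place BR@(1,0)
Op 4: place WQ@(1,5)
Op 5: remove (3,3)
Op 6: place WN@(1,2)
Per-piece attacks for W:
  WN@(1,2): attacks (2,4) (3,3) (0,4) (2,0) (3,1) (0,0)
  WQ@(1,5): attacks (1,4) (1,3) (1,2) (2,5) (3,5) (4,5) (5,5) (0,5) (2,4) (3,3) (4,2) (5,1) (0,4) [ray(0,-1) blocked at (1,2)]
  WB@(3,1): attacks (4,2) (5,3) (4,0) (2,2) (1,3) (0,4) (2,0)
W attacks (1,4): yes

Answer: yes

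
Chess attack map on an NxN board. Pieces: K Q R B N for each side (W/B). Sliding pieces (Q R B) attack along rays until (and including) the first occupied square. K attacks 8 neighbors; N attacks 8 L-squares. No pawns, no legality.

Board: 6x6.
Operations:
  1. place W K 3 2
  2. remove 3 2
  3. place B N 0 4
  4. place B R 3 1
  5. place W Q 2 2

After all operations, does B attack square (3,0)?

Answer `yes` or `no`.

Answer: yes

Derivation:
Op 1: place WK@(3,2)
Op 2: remove (3,2)
Op 3: place BN@(0,4)
Op 4: place BR@(3,1)
Op 5: place WQ@(2,2)
Per-piece attacks for B:
  BN@(0,4): attacks (2,5) (1,2) (2,3)
  BR@(3,1): attacks (3,2) (3,3) (3,4) (3,5) (3,0) (4,1) (5,1) (2,1) (1,1) (0,1)
B attacks (3,0): yes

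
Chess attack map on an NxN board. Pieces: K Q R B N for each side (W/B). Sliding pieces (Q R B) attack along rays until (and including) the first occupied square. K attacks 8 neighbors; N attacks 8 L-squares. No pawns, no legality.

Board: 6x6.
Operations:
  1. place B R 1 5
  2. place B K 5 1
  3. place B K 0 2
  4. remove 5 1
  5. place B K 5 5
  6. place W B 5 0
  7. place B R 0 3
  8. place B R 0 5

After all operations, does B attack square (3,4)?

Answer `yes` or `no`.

Answer: no

Derivation:
Op 1: place BR@(1,5)
Op 2: place BK@(5,1)
Op 3: place BK@(0,2)
Op 4: remove (5,1)
Op 5: place BK@(5,5)
Op 6: place WB@(5,0)
Op 7: place BR@(0,3)
Op 8: place BR@(0,5)
Per-piece attacks for B:
  BK@(0,2): attacks (0,3) (0,1) (1,2) (1,3) (1,1)
  BR@(0,3): attacks (0,4) (0,5) (0,2) (1,3) (2,3) (3,3) (4,3) (5,3) [ray(0,1) blocked at (0,5); ray(0,-1) blocked at (0,2)]
  BR@(0,5): attacks (0,4) (0,3) (1,5) [ray(0,-1) blocked at (0,3); ray(1,0) blocked at (1,5)]
  BR@(1,5): attacks (1,4) (1,3) (1,2) (1,1) (1,0) (2,5) (3,5) (4,5) (5,5) (0,5) [ray(1,0) blocked at (5,5); ray(-1,0) blocked at (0,5)]
  BK@(5,5): attacks (5,4) (4,5) (4,4)
B attacks (3,4): no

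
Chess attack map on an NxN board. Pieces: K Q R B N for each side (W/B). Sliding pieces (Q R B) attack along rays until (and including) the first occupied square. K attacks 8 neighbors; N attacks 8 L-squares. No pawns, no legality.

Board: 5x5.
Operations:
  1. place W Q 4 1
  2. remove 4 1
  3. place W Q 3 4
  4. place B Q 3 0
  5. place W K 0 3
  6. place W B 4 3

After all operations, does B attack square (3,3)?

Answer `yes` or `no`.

Op 1: place WQ@(4,1)
Op 2: remove (4,1)
Op 3: place WQ@(3,4)
Op 4: place BQ@(3,0)
Op 5: place WK@(0,3)
Op 6: place WB@(4,3)
Per-piece attacks for B:
  BQ@(3,0): attacks (3,1) (3,2) (3,3) (3,4) (4,0) (2,0) (1,0) (0,0) (4,1) (2,1) (1,2) (0,3) [ray(0,1) blocked at (3,4); ray(-1,1) blocked at (0,3)]
B attacks (3,3): yes

Answer: yes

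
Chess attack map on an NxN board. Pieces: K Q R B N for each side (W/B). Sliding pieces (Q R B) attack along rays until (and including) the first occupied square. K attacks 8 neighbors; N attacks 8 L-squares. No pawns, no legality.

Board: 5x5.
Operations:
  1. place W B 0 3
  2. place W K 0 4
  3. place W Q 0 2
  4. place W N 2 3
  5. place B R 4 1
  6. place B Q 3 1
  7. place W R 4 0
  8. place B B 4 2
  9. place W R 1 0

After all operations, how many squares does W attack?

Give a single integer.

Answer: 21

Derivation:
Op 1: place WB@(0,3)
Op 2: place WK@(0,4)
Op 3: place WQ@(0,2)
Op 4: place WN@(2,3)
Op 5: place BR@(4,1)
Op 6: place BQ@(3,1)
Op 7: place WR@(4,0)
Op 8: place BB@(4,2)
Op 9: place WR@(1,0)
Per-piece attacks for W:
  WQ@(0,2): attacks (0,3) (0,1) (0,0) (1,2) (2,2) (3,2) (4,2) (1,3) (2,4) (1,1) (2,0) [ray(0,1) blocked at (0,3); ray(1,0) blocked at (4,2)]
  WB@(0,3): attacks (1,4) (1,2) (2,1) (3,0)
  WK@(0,4): attacks (0,3) (1,4) (1,3)
  WR@(1,0): attacks (1,1) (1,2) (1,3) (1,4) (2,0) (3,0) (4,0) (0,0) [ray(1,0) blocked at (4,0)]
  WN@(2,3): attacks (4,4) (0,4) (3,1) (4,2) (1,1) (0,2)
  WR@(4,0): attacks (4,1) (3,0) (2,0) (1,0) [ray(0,1) blocked at (4,1); ray(-1,0) blocked at (1,0)]
Union (21 distinct): (0,0) (0,1) (0,2) (0,3) (0,4) (1,0) (1,1) (1,2) (1,3) (1,4) (2,0) (2,1) (2,2) (2,4) (3,0) (3,1) (3,2) (4,0) (4,1) (4,2) (4,4)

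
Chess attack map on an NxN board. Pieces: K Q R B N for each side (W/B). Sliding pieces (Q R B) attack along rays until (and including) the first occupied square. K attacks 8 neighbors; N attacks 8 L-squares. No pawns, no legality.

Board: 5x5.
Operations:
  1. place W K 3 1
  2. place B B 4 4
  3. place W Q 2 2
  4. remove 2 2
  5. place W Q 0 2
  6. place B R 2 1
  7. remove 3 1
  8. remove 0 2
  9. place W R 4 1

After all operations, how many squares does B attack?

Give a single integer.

Op 1: place WK@(3,1)
Op 2: place BB@(4,4)
Op 3: place WQ@(2,2)
Op 4: remove (2,2)
Op 5: place WQ@(0,2)
Op 6: place BR@(2,1)
Op 7: remove (3,1)
Op 8: remove (0,2)
Op 9: place WR@(4,1)
Per-piece attacks for B:
  BR@(2,1): attacks (2,2) (2,3) (2,4) (2,0) (3,1) (4,1) (1,1) (0,1) [ray(1,0) blocked at (4,1)]
  BB@(4,4): attacks (3,3) (2,2) (1,1) (0,0)
Union (10 distinct): (0,0) (0,1) (1,1) (2,0) (2,2) (2,3) (2,4) (3,1) (3,3) (4,1)

Answer: 10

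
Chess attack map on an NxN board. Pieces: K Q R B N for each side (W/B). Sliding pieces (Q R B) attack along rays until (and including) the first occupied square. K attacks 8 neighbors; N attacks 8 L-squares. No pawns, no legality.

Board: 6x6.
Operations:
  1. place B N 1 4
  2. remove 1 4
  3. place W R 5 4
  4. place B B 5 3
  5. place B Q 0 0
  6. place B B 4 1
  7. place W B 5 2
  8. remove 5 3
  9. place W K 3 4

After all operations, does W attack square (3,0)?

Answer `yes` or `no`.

Answer: no

Derivation:
Op 1: place BN@(1,4)
Op 2: remove (1,4)
Op 3: place WR@(5,4)
Op 4: place BB@(5,3)
Op 5: place BQ@(0,0)
Op 6: place BB@(4,1)
Op 7: place WB@(5,2)
Op 8: remove (5,3)
Op 9: place WK@(3,4)
Per-piece attacks for W:
  WK@(3,4): attacks (3,5) (3,3) (4,4) (2,4) (4,5) (4,3) (2,5) (2,3)
  WB@(5,2): attacks (4,3) (3,4) (4,1) [ray(-1,1) blocked at (3,4); ray(-1,-1) blocked at (4,1)]
  WR@(5,4): attacks (5,5) (5,3) (5,2) (4,4) (3,4) [ray(0,-1) blocked at (5,2); ray(-1,0) blocked at (3,4)]
W attacks (3,0): no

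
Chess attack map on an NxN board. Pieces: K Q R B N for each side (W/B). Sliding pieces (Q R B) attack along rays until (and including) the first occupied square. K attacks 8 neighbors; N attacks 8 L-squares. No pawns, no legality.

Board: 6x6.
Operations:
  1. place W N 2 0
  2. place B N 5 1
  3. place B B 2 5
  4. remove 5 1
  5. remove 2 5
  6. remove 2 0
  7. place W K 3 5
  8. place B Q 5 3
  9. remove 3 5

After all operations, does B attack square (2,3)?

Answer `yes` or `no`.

Answer: yes

Derivation:
Op 1: place WN@(2,0)
Op 2: place BN@(5,1)
Op 3: place BB@(2,5)
Op 4: remove (5,1)
Op 5: remove (2,5)
Op 6: remove (2,0)
Op 7: place WK@(3,5)
Op 8: place BQ@(5,3)
Op 9: remove (3,5)
Per-piece attacks for B:
  BQ@(5,3): attacks (5,4) (5,5) (5,2) (5,1) (5,0) (4,3) (3,3) (2,3) (1,3) (0,3) (4,4) (3,5) (4,2) (3,1) (2,0)
B attacks (2,3): yes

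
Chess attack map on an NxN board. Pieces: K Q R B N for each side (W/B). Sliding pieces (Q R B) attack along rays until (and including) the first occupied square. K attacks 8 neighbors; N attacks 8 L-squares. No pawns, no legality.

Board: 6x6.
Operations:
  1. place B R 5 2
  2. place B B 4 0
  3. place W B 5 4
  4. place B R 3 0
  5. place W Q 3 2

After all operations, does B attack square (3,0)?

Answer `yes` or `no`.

Op 1: place BR@(5,2)
Op 2: place BB@(4,0)
Op 3: place WB@(5,4)
Op 4: place BR@(3,0)
Op 5: place WQ@(3,2)
Per-piece attacks for B:
  BR@(3,0): attacks (3,1) (3,2) (4,0) (2,0) (1,0) (0,0) [ray(0,1) blocked at (3,2); ray(1,0) blocked at (4,0)]
  BB@(4,0): attacks (5,1) (3,1) (2,2) (1,3) (0,4)
  BR@(5,2): attacks (5,3) (5,4) (5,1) (5,0) (4,2) (3,2) [ray(0,1) blocked at (5,4); ray(-1,0) blocked at (3,2)]
B attacks (3,0): no

Answer: no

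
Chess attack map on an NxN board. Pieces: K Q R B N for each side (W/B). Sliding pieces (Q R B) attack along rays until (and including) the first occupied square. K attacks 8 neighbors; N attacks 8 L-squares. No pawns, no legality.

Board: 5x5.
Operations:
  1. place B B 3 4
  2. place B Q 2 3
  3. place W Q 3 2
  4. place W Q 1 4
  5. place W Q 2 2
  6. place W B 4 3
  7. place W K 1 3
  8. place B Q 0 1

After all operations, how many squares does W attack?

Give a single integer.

Op 1: place BB@(3,4)
Op 2: place BQ@(2,3)
Op 3: place WQ@(3,2)
Op 4: place WQ@(1,4)
Op 5: place WQ@(2,2)
Op 6: place WB@(4,3)
Op 7: place WK@(1,3)
Op 8: place BQ@(0,1)
Per-piece attacks for W:
  WK@(1,3): attacks (1,4) (1,2) (2,3) (0,3) (2,4) (2,2) (0,4) (0,2)
  WQ@(1,4): attacks (1,3) (2,4) (3,4) (0,4) (2,3) (0,3) [ray(0,-1) blocked at (1,3); ray(1,0) blocked at (3,4); ray(1,-1) blocked at (2,3)]
  WQ@(2,2): attacks (2,3) (2,1) (2,0) (3,2) (1,2) (0,2) (3,3) (4,4) (3,1) (4,0) (1,3) (1,1) (0,0) [ray(0,1) blocked at (2,3); ray(1,0) blocked at (3,2); ray(-1,1) blocked at (1,3)]
  WQ@(3,2): attacks (3,3) (3,4) (3,1) (3,0) (4,2) (2,2) (4,3) (4,1) (2,3) (2,1) (1,0) [ray(0,1) blocked at (3,4); ray(-1,0) blocked at (2,2); ray(1,1) blocked at (4,3); ray(-1,1) blocked at (2,3)]
  WB@(4,3): attacks (3,4) (3,2) [ray(-1,1) blocked at (3,4); ray(-1,-1) blocked at (3,2)]
Union (24 distinct): (0,0) (0,2) (0,3) (0,4) (1,0) (1,1) (1,2) (1,3) (1,4) (2,0) (2,1) (2,2) (2,3) (2,4) (3,0) (3,1) (3,2) (3,3) (3,4) (4,0) (4,1) (4,2) (4,3) (4,4)

Answer: 24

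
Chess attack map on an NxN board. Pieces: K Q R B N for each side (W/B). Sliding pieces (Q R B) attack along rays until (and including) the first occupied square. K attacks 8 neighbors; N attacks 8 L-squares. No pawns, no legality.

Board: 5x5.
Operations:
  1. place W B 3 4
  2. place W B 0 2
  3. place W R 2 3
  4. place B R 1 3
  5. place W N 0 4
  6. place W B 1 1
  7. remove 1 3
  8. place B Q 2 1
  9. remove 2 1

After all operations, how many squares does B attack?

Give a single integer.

Answer: 0

Derivation:
Op 1: place WB@(3,4)
Op 2: place WB@(0,2)
Op 3: place WR@(2,3)
Op 4: place BR@(1,3)
Op 5: place WN@(0,4)
Op 6: place WB@(1,1)
Op 7: remove (1,3)
Op 8: place BQ@(2,1)
Op 9: remove (2,1)
Per-piece attacks for B:
Union (0 distinct): (none)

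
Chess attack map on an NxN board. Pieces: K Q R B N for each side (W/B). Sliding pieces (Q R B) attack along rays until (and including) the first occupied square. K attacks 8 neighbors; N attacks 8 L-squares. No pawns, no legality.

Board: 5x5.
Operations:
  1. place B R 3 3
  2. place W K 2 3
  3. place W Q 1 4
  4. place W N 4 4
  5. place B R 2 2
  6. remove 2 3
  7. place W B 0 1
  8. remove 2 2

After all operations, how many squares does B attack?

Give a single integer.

Answer: 8

Derivation:
Op 1: place BR@(3,3)
Op 2: place WK@(2,3)
Op 3: place WQ@(1,4)
Op 4: place WN@(4,4)
Op 5: place BR@(2,2)
Op 6: remove (2,3)
Op 7: place WB@(0,1)
Op 8: remove (2,2)
Per-piece attacks for B:
  BR@(3,3): attacks (3,4) (3,2) (3,1) (3,0) (4,3) (2,3) (1,3) (0,3)
Union (8 distinct): (0,3) (1,3) (2,3) (3,0) (3,1) (3,2) (3,4) (4,3)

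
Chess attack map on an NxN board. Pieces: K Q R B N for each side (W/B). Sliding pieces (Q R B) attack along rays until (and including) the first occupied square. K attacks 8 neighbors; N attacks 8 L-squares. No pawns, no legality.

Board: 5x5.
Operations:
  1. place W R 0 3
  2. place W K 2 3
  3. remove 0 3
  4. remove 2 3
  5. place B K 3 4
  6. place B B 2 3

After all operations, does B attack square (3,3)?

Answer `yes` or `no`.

Op 1: place WR@(0,3)
Op 2: place WK@(2,3)
Op 3: remove (0,3)
Op 4: remove (2,3)
Op 5: place BK@(3,4)
Op 6: place BB@(2,3)
Per-piece attacks for B:
  BB@(2,3): attacks (3,4) (3,2) (4,1) (1,4) (1,2) (0,1) [ray(1,1) blocked at (3,4)]
  BK@(3,4): attacks (3,3) (4,4) (2,4) (4,3) (2,3)
B attacks (3,3): yes

Answer: yes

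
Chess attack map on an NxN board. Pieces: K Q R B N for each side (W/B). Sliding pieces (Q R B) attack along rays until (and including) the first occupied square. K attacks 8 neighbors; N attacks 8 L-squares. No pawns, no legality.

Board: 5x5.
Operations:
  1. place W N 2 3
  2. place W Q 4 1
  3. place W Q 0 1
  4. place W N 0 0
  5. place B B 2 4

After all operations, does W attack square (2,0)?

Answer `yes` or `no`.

Answer: no

Derivation:
Op 1: place WN@(2,3)
Op 2: place WQ@(4,1)
Op 3: place WQ@(0,1)
Op 4: place WN@(0,0)
Op 5: place BB@(2,4)
Per-piece attacks for W:
  WN@(0,0): attacks (1,2) (2,1)
  WQ@(0,1): attacks (0,2) (0,3) (0,4) (0,0) (1,1) (2,1) (3,1) (4,1) (1,2) (2,3) (1,0) [ray(0,-1) blocked at (0,0); ray(1,0) blocked at (4,1); ray(1,1) blocked at (2,3)]
  WN@(2,3): attacks (4,4) (0,4) (3,1) (4,2) (1,1) (0,2)
  WQ@(4,1): attacks (4,2) (4,3) (4,4) (4,0) (3,1) (2,1) (1,1) (0,1) (3,2) (2,3) (3,0) [ray(-1,0) blocked at (0,1); ray(-1,1) blocked at (2,3)]
W attacks (2,0): no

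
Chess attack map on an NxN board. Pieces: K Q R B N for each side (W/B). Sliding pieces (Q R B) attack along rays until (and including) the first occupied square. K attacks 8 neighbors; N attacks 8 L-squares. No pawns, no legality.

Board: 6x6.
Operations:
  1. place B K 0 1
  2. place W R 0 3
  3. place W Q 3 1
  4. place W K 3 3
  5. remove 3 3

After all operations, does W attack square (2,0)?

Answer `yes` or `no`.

Answer: yes

Derivation:
Op 1: place BK@(0,1)
Op 2: place WR@(0,3)
Op 3: place WQ@(3,1)
Op 4: place WK@(3,3)
Op 5: remove (3,3)
Per-piece attacks for W:
  WR@(0,3): attacks (0,4) (0,5) (0,2) (0,1) (1,3) (2,3) (3,3) (4,3) (5,3) [ray(0,-1) blocked at (0,1)]
  WQ@(3,1): attacks (3,2) (3,3) (3,4) (3,5) (3,0) (4,1) (5,1) (2,1) (1,1) (0,1) (4,2) (5,3) (4,0) (2,2) (1,3) (0,4) (2,0) [ray(-1,0) blocked at (0,1)]
W attacks (2,0): yes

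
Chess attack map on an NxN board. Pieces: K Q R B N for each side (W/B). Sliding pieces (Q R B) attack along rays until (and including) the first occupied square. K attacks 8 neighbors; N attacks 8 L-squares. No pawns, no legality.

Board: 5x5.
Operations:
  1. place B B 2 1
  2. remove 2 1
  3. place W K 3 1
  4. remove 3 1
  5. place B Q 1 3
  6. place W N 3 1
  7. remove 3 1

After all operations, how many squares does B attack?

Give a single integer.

Op 1: place BB@(2,1)
Op 2: remove (2,1)
Op 3: place WK@(3,1)
Op 4: remove (3,1)
Op 5: place BQ@(1,3)
Op 6: place WN@(3,1)
Op 7: remove (3,1)
Per-piece attacks for B:
  BQ@(1,3): attacks (1,4) (1,2) (1,1) (1,0) (2,3) (3,3) (4,3) (0,3) (2,4) (2,2) (3,1) (4,0) (0,4) (0,2)
Union (14 distinct): (0,2) (0,3) (0,4) (1,0) (1,1) (1,2) (1,4) (2,2) (2,3) (2,4) (3,1) (3,3) (4,0) (4,3)

Answer: 14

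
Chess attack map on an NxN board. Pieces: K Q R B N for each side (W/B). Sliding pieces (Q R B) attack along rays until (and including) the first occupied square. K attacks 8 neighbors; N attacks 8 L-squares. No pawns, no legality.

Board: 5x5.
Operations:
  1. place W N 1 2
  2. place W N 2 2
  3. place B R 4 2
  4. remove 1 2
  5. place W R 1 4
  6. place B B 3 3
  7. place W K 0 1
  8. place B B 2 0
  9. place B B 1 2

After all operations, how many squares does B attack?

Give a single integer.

Answer: 17

Derivation:
Op 1: place WN@(1,2)
Op 2: place WN@(2,2)
Op 3: place BR@(4,2)
Op 4: remove (1,2)
Op 5: place WR@(1,4)
Op 6: place BB@(3,3)
Op 7: place WK@(0,1)
Op 8: place BB@(2,0)
Op 9: place BB@(1,2)
Per-piece attacks for B:
  BB@(1,2): attacks (2,3) (3,4) (2,1) (3,0) (0,3) (0,1) [ray(-1,-1) blocked at (0,1)]
  BB@(2,0): attacks (3,1) (4,2) (1,1) (0,2) [ray(1,1) blocked at (4,2)]
  BB@(3,3): attacks (4,4) (4,2) (2,4) (2,2) [ray(1,-1) blocked at (4,2); ray(-1,-1) blocked at (2,2)]
  BR@(4,2): attacks (4,3) (4,4) (4,1) (4,0) (3,2) (2,2) [ray(-1,0) blocked at (2,2)]
Union (17 distinct): (0,1) (0,2) (0,3) (1,1) (2,1) (2,2) (2,3) (2,4) (3,0) (3,1) (3,2) (3,4) (4,0) (4,1) (4,2) (4,3) (4,4)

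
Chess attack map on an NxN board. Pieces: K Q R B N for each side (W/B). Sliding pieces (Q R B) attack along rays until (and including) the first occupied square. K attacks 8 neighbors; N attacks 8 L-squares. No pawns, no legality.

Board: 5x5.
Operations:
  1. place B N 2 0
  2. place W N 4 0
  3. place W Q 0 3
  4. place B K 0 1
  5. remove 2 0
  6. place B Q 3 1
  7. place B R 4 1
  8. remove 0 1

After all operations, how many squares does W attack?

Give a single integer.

Op 1: place BN@(2,0)
Op 2: place WN@(4,0)
Op 3: place WQ@(0,3)
Op 4: place BK@(0,1)
Op 5: remove (2,0)
Op 6: place BQ@(3,1)
Op 7: place BR@(4,1)
Op 8: remove (0,1)
Per-piece attacks for W:
  WQ@(0,3): attacks (0,4) (0,2) (0,1) (0,0) (1,3) (2,3) (3,3) (4,3) (1,4) (1,2) (2,1) (3,0)
  WN@(4,0): attacks (3,2) (2,1)
Union (13 distinct): (0,0) (0,1) (0,2) (0,4) (1,2) (1,3) (1,4) (2,1) (2,3) (3,0) (3,2) (3,3) (4,3)

Answer: 13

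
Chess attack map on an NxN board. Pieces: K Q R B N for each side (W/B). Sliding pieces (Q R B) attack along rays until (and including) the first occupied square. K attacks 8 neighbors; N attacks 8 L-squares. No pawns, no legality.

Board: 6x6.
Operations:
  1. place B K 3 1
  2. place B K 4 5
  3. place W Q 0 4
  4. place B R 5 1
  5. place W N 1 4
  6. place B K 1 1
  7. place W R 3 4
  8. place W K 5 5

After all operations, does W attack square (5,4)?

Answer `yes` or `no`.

Op 1: place BK@(3,1)
Op 2: place BK@(4,5)
Op 3: place WQ@(0,4)
Op 4: place BR@(5,1)
Op 5: place WN@(1,4)
Op 6: place BK@(1,1)
Op 7: place WR@(3,4)
Op 8: place WK@(5,5)
Per-piece attacks for W:
  WQ@(0,4): attacks (0,5) (0,3) (0,2) (0,1) (0,0) (1,4) (1,5) (1,3) (2,2) (3,1) [ray(1,0) blocked at (1,4); ray(1,-1) blocked at (3,1)]
  WN@(1,4): attacks (3,5) (2,2) (3,3) (0,2)
  WR@(3,4): attacks (3,5) (3,3) (3,2) (3,1) (4,4) (5,4) (2,4) (1,4) [ray(0,-1) blocked at (3,1); ray(-1,0) blocked at (1,4)]
  WK@(5,5): attacks (5,4) (4,5) (4,4)
W attacks (5,4): yes

Answer: yes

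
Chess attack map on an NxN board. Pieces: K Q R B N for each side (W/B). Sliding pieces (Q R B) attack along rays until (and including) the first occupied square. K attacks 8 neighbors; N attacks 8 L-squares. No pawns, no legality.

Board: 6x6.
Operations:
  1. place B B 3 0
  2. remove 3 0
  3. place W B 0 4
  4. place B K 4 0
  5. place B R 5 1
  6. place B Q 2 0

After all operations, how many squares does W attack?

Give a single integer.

Op 1: place BB@(3,0)
Op 2: remove (3,0)
Op 3: place WB@(0,4)
Op 4: place BK@(4,0)
Op 5: place BR@(5,1)
Op 6: place BQ@(2,0)
Per-piece attacks for W:
  WB@(0,4): attacks (1,5) (1,3) (2,2) (3,1) (4,0) [ray(1,-1) blocked at (4,0)]
Union (5 distinct): (1,3) (1,5) (2,2) (3,1) (4,0)

Answer: 5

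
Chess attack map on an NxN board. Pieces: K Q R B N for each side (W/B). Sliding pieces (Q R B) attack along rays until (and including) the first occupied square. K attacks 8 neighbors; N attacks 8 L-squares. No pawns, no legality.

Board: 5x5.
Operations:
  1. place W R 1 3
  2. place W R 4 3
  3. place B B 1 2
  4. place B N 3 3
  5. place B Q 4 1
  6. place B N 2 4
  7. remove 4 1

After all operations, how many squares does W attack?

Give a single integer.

Answer: 9

Derivation:
Op 1: place WR@(1,3)
Op 2: place WR@(4,3)
Op 3: place BB@(1,2)
Op 4: place BN@(3,3)
Op 5: place BQ@(4,1)
Op 6: place BN@(2,4)
Op 7: remove (4,1)
Per-piece attacks for W:
  WR@(1,3): attacks (1,4) (1,2) (2,3) (3,3) (0,3) [ray(0,-1) blocked at (1,2); ray(1,0) blocked at (3,3)]
  WR@(4,3): attacks (4,4) (4,2) (4,1) (4,0) (3,3) [ray(-1,0) blocked at (3,3)]
Union (9 distinct): (0,3) (1,2) (1,4) (2,3) (3,3) (4,0) (4,1) (4,2) (4,4)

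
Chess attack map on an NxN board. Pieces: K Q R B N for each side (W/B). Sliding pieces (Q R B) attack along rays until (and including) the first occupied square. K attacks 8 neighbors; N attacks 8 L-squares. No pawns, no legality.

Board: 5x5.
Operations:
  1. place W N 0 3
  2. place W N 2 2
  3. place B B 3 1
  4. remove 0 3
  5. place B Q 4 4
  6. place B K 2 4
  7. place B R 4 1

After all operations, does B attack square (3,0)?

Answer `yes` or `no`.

Answer: no

Derivation:
Op 1: place WN@(0,3)
Op 2: place WN@(2,2)
Op 3: place BB@(3,1)
Op 4: remove (0,3)
Op 5: place BQ@(4,4)
Op 6: place BK@(2,4)
Op 7: place BR@(4,1)
Per-piece attacks for B:
  BK@(2,4): attacks (2,3) (3,4) (1,4) (3,3) (1,3)
  BB@(3,1): attacks (4,2) (4,0) (2,2) (2,0) [ray(-1,1) blocked at (2,2)]
  BR@(4,1): attacks (4,2) (4,3) (4,4) (4,0) (3,1) [ray(0,1) blocked at (4,4); ray(-1,0) blocked at (3,1)]
  BQ@(4,4): attacks (4,3) (4,2) (4,1) (3,4) (2,4) (3,3) (2,2) [ray(0,-1) blocked at (4,1); ray(-1,0) blocked at (2,4); ray(-1,-1) blocked at (2,2)]
B attacks (3,0): no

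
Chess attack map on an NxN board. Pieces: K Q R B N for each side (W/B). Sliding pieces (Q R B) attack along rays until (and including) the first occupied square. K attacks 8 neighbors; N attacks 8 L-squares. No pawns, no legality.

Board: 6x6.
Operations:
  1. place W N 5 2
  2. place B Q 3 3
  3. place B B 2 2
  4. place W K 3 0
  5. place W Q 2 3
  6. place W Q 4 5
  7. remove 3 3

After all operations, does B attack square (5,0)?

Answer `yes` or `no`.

Answer: no

Derivation:
Op 1: place WN@(5,2)
Op 2: place BQ@(3,3)
Op 3: place BB@(2,2)
Op 4: place WK@(3,0)
Op 5: place WQ@(2,3)
Op 6: place WQ@(4,5)
Op 7: remove (3,3)
Per-piece attacks for B:
  BB@(2,2): attacks (3,3) (4,4) (5,5) (3,1) (4,0) (1,3) (0,4) (1,1) (0,0)
B attacks (5,0): no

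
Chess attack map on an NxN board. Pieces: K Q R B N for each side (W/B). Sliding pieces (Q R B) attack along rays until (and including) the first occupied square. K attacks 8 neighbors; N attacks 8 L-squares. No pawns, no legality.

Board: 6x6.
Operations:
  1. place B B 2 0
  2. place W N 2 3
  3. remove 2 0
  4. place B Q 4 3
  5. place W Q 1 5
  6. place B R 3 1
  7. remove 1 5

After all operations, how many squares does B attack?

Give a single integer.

Op 1: place BB@(2,0)
Op 2: place WN@(2,3)
Op 3: remove (2,0)
Op 4: place BQ@(4,3)
Op 5: place WQ@(1,5)
Op 6: place BR@(3,1)
Op 7: remove (1,5)
Per-piece attacks for B:
  BR@(3,1): attacks (3,2) (3,3) (3,4) (3,5) (3,0) (4,1) (5,1) (2,1) (1,1) (0,1)
  BQ@(4,3): attacks (4,4) (4,5) (4,2) (4,1) (4,0) (5,3) (3,3) (2,3) (5,4) (5,2) (3,4) (2,5) (3,2) (2,1) (1,0) [ray(-1,0) blocked at (2,3)]
Union (20 distinct): (0,1) (1,0) (1,1) (2,1) (2,3) (2,5) (3,0) (3,2) (3,3) (3,4) (3,5) (4,0) (4,1) (4,2) (4,4) (4,5) (5,1) (5,2) (5,3) (5,4)

Answer: 20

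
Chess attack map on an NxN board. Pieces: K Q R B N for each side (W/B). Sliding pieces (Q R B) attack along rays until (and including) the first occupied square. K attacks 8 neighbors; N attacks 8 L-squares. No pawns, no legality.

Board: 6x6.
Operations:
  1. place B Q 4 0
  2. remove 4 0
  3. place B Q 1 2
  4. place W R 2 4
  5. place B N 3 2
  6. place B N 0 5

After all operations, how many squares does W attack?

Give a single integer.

Op 1: place BQ@(4,0)
Op 2: remove (4,0)
Op 3: place BQ@(1,2)
Op 4: place WR@(2,4)
Op 5: place BN@(3,2)
Op 6: place BN@(0,5)
Per-piece attacks for W:
  WR@(2,4): attacks (2,5) (2,3) (2,2) (2,1) (2,0) (3,4) (4,4) (5,4) (1,4) (0,4)
Union (10 distinct): (0,4) (1,4) (2,0) (2,1) (2,2) (2,3) (2,5) (3,4) (4,4) (5,4)

Answer: 10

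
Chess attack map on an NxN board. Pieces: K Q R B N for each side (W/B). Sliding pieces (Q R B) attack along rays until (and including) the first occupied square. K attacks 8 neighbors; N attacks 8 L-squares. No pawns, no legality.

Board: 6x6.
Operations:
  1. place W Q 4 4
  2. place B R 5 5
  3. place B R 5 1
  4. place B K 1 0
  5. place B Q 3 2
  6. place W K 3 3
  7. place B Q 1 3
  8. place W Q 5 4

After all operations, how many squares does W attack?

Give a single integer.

Answer: 20

Derivation:
Op 1: place WQ@(4,4)
Op 2: place BR@(5,5)
Op 3: place BR@(5,1)
Op 4: place BK@(1,0)
Op 5: place BQ@(3,2)
Op 6: place WK@(3,3)
Op 7: place BQ@(1,3)
Op 8: place WQ@(5,4)
Per-piece attacks for W:
  WK@(3,3): attacks (3,4) (3,2) (4,3) (2,3) (4,4) (4,2) (2,4) (2,2)
  WQ@(4,4): attacks (4,5) (4,3) (4,2) (4,1) (4,0) (5,4) (3,4) (2,4) (1,4) (0,4) (5,5) (5,3) (3,5) (3,3) [ray(1,0) blocked at (5,4); ray(1,1) blocked at (5,5); ray(-1,-1) blocked at (3,3)]
  WQ@(5,4): attacks (5,5) (5,3) (5,2) (5,1) (4,4) (4,5) (4,3) (3,2) [ray(0,1) blocked at (5,5); ray(0,-1) blocked at (5,1); ray(-1,0) blocked at (4,4); ray(-1,-1) blocked at (3,2)]
Union (20 distinct): (0,4) (1,4) (2,2) (2,3) (2,4) (3,2) (3,3) (3,4) (3,5) (4,0) (4,1) (4,2) (4,3) (4,4) (4,5) (5,1) (5,2) (5,3) (5,4) (5,5)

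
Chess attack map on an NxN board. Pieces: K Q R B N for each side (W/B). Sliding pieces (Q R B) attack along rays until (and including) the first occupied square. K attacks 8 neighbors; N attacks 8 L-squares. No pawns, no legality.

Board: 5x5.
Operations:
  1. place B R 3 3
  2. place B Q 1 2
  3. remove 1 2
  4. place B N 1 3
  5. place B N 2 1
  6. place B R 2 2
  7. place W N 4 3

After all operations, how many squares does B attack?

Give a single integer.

Op 1: place BR@(3,3)
Op 2: place BQ@(1,2)
Op 3: remove (1,2)
Op 4: place BN@(1,3)
Op 5: place BN@(2,1)
Op 6: place BR@(2,2)
Op 7: place WN@(4,3)
Per-piece attacks for B:
  BN@(1,3): attacks (3,4) (2,1) (3,2) (0,1)
  BN@(2,1): attacks (3,3) (4,2) (1,3) (0,2) (4,0) (0,0)
  BR@(2,2): attacks (2,3) (2,4) (2,1) (3,2) (4,2) (1,2) (0,2) [ray(0,-1) blocked at (2,1)]
  BR@(3,3): attacks (3,4) (3,2) (3,1) (3,0) (4,3) (2,3) (1,3) [ray(1,0) blocked at (4,3); ray(-1,0) blocked at (1,3)]
Union (16 distinct): (0,0) (0,1) (0,2) (1,2) (1,3) (2,1) (2,3) (2,4) (3,0) (3,1) (3,2) (3,3) (3,4) (4,0) (4,2) (4,3)

Answer: 16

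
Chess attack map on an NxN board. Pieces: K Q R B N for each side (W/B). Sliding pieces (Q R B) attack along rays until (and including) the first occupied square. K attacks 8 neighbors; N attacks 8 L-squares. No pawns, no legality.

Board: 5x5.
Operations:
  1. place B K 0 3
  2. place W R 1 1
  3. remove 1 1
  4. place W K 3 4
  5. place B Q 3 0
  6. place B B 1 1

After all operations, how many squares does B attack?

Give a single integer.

Op 1: place BK@(0,3)
Op 2: place WR@(1,1)
Op 3: remove (1,1)
Op 4: place WK@(3,4)
Op 5: place BQ@(3,0)
Op 6: place BB@(1,1)
Per-piece attacks for B:
  BK@(0,3): attacks (0,4) (0,2) (1,3) (1,4) (1,2)
  BB@(1,1): attacks (2,2) (3,3) (4,4) (2,0) (0,2) (0,0)
  BQ@(3,0): attacks (3,1) (3,2) (3,3) (3,4) (4,0) (2,0) (1,0) (0,0) (4,1) (2,1) (1,2) (0,3) [ray(0,1) blocked at (3,4); ray(-1,1) blocked at (0,3)]
Union (18 distinct): (0,0) (0,2) (0,3) (0,4) (1,0) (1,2) (1,3) (1,4) (2,0) (2,1) (2,2) (3,1) (3,2) (3,3) (3,4) (4,0) (4,1) (4,4)

Answer: 18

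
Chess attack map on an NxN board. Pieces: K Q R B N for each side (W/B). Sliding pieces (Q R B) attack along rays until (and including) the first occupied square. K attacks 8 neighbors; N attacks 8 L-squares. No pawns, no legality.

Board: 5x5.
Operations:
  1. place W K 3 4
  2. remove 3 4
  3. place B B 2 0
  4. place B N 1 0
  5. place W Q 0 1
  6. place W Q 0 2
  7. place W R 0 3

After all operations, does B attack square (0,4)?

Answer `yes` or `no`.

Op 1: place WK@(3,4)
Op 2: remove (3,4)
Op 3: place BB@(2,0)
Op 4: place BN@(1,0)
Op 5: place WQ@(0,1)
Op 6: place WQ@(0,2)
Op 7: place WR@(0,3)
Per-piece attacks for B:
  BN@(1,0): attacks (2,2) (3,1) (0,2)
  BB@(2,0): attacks (3,1) (4,2) (1,1) (0,2) [ray(-1,1) blocked at (0,2)]
B attacks (0,4): no

Answer: no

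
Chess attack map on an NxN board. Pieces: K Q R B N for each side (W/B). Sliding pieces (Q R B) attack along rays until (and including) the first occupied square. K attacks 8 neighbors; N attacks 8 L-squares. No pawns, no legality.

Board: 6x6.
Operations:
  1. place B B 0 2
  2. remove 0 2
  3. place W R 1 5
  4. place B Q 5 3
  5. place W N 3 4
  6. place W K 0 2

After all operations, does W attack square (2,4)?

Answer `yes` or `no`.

Answer: no

Derivation:
Op 1: place BB@(0,2)
Op 2: remove (0,2)
Op 3: place WR@(1,5)
Op 4: place BQ@(5,3)
Op 5: place WN@(3,4)
Op 6: place WK@(0,2)
Per-piece attacks for W:
  WK@(0,2): attacks (0,3) (0,1) (1,2) (1,3) (1,1)
  WR@(1,5): attacks (1,4) (1,3) (1,2) (1,1) (1,0) (2,5) (3,5) (4,5) (5,5) (0,5)
  WN@(3,4): attacks (5,5) (1,5) (4,2) (5,3) (2,2) (1,3)
W attacks (2,4): no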